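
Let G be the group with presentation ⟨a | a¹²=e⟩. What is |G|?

G is generated by a single element, so G is cyclic. The relator gives a¹² = e and no smaller power is forced to be e, so the 12 powers {a, e, a², a³, a⁴, a⁵, a⁶, a⁷, a⁸, a⁹, a¹¹, a¹⁰} are distinct. Hence |G| = 12.

Answer: 12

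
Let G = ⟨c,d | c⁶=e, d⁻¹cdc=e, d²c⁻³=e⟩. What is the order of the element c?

Compute successive powers until reaching e:
  c¹ = c, c² = c², c³ = c³, c⁴ = c⁴, c⁵ = c⁵, c⁶ = e.
The smallest positive k with cᵏ = e is 6.

Answer: 6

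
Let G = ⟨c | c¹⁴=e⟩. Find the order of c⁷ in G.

Compute successive powers until reaching e:
  (c⁷)¹ = c⁷, (c⁷)² = e.
The smallest positive k with (c⁷)ᵏ = e is 2.

Answer: 2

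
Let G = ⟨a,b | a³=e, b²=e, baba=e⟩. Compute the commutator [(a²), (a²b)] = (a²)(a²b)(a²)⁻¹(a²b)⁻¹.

[(a²), (a²b)] = (a²)·(a²b)·(a²)⁻¹·(a²b)⁻¹.
  (a²) · (a²b) = ab
  (ab) · a = b
  b · (a²b) = a

Answer: a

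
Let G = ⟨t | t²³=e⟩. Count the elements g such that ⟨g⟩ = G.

G is cyclic of order 23. An element generates G iff its order is 23, and a cyclic group of order 23 has exactly φ(23) = 22 such elements.

Answer: 22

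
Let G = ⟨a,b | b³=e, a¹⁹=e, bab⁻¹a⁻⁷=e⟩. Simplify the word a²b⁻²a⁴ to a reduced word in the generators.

Multiply left to right, reducing at each step:
  (a²) · b⁻² = a²b
  (a²b) · a⁴ = a¹¹b

Answer: a¹¹b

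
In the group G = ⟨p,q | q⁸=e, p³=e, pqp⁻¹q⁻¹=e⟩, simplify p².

Compute successive powers of p, reducing at each step:
  p²: p · p = p²

Answer: p²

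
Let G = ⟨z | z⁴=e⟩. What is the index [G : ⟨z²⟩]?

First find ord(z²) by computing successive powers:
  (z²)¹ = z², (z²)² = e.
So |⟨z²⟩| = ord(z²) = 2. With |G| = 4, by Lagrange [G : ⟨z²⟩] = 4/2 = 2.

Answer: 2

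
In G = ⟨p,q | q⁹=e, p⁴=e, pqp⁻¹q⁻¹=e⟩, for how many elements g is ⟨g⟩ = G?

G is cyclic of order 36. An element generates G iff its order is 36, and a cyclic group of order 36 has exactly φ(36) = 12 such elements.

Answer: 12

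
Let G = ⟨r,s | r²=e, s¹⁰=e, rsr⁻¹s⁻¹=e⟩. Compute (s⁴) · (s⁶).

Compute (s⁴) · (s⁶) by multiplying left to right and reducing via the relations at each step:
  (s⁴) · s⁶ = e

Answer: e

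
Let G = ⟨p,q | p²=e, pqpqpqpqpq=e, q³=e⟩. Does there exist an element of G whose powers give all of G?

Every cyclic group is abelian. But p·q = pq while q·p = qp, so p·q ≠ q·p and G is not abelian. Hence G is not cyclic.

Answer: No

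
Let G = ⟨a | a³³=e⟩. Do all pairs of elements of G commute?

G has a single generator, so G is cyclic and hence abelian.

Answer: Yes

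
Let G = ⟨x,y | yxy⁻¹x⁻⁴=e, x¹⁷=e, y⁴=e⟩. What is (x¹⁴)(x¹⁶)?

Compute (x¹⁴) · (x¹⁶) by multiplying left to right and reducing via the relations at each step:
  (x¹⁴) · x¹⁶ = x¹³

Answer: x¹³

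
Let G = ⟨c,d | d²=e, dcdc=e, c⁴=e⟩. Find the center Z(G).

An element z ∈ Z(G) iff z commutes with every generator.
For example c² is central: (c²)·c = c³ = c·(c²); (c²)·d = c²d = d·(c²).
Whereas c ∉ Z(G) since c·d = cd ≠ c³d = d·c.
Checking each of the 8 elements this way gives Z(G) = {e, c²}, of order 2.

Answer: {e, c²}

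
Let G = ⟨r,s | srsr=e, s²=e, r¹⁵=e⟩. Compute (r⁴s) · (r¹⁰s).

Compute (r⁴s) · (r¹⁰s) by multiplying left to right and reducing via the relations at each step:
  (r⁴s) · r¹⁰ = r⁹s
  (r⁹s) · s = r⁹

Answer: r⁹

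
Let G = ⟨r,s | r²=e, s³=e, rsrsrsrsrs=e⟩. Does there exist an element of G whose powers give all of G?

Every cyclic group is abelian. But r·s = rs while s·r = sr, so r·s ≠ s·r and G is not abelian. Hence G is not cyclic.

Answer: No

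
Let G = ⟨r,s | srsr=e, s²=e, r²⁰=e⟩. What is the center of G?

An element z ∈ Z(G) iff z commutes with every generator.
For example r¹⁰ is central: (r¹⁰)·r = r¹¹ = r·(r¹⁰); (r¹⁰)·s = r¹⁰s = s·(r¹⁰).
Whereas r ∉ Z(G) since r·s = rs ≠ r¹⁹s = s·r.
Checking each of the 40 elements this way gives Z(G) = {e, r¹⁰}, of order 2.

Answer: {e, r¹⁰}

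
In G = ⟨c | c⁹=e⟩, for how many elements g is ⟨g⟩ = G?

G is cyclic of order 9. An element generates G iff its order is 9, and a cyclic group of order 9 has exactly φ(9) = 6 such elements.

Answer: 6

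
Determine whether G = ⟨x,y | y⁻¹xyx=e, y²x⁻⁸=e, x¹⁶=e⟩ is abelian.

x·y = xy but y·x = x⁷y⁻¹, so x·y ≠ y·x and G is not abelian.

Answer: No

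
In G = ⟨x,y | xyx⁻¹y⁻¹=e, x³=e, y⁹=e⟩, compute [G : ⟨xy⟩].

First find ord(xy) by computing successive powers:
  (xy)¹ = xy, (xy)² = x²y², (xy)³ = y³, (xy)⁴ = xy⁴, (xy)⁵ = x²y⁵, (xy)⁶ = y⁶, (xy)⁷ = xy⁷, (xy)⁸ = x²y⁸, (xy)⁹ = e.
So |⟨xy⟩| = ord(xy) = 9. With |G| = 27, by Lagrange [G : ⟨xy⟩] = 27/9 = 3.

Answer: 3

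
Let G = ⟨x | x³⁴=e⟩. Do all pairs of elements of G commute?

G has a single generator, so G is cyclic and hence abelian.

Answer: Yes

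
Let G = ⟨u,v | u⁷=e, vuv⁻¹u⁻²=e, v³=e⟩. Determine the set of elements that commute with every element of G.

An element z ∈ Z(G) iff z commutes with every generator.
For example e is central: e·u = u = u·e; e·v = v = v·e.
Whereas u ∉ Z(G) since u·v = uv ≠ u²v = v·u.
Checking each of the 21 elements this way gives Z(G) = {e}, of order 1.

Answer: {e}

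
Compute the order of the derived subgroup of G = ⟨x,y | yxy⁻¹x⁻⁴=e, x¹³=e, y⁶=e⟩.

G' = [G, G] is generated by all commutators. The generator-pair commutators are: [x, y] = x¹⁰.
The subgroup they normally generate is {e, x, x², x³, x⁴, x⁵, x⁶, x⁷, x⁸, x⁹, x¹⁰, x¹¹, x¹²}, of order 13.
Check: |G/G'| = 78/13 = 6 is the order of the abelianisation.

Answer: 13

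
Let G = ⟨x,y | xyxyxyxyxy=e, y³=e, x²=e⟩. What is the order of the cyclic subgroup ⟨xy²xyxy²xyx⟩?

|⟨xy²xyxy²xyx⟩| equals the order of xy²xyxy²xyx. Compute successive powers until reaching e:
  (xy²xyxy²xyx)¹ = xy²xyxy²xyx, (xy²xyxy²xyx)² = e.
The smallest positive k with (xy²xyxy²xyx)ᵏ = e is 2, so |⟨xy²xyxy²xyx⟩| = 2.

Answer: 2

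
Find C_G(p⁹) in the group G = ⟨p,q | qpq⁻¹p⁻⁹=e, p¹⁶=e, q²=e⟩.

⟨p⁹⟩ ⊆ C_G(p⁹) since powers of p⁹ commute with p⁹; so |C_G(p⁹)| ≥ |⟨p⁹⟩| = 16.
By orbit–stabilizer, |C_G(p⁹)| = |G| / |conj. class of p⁹| = 32 / 2 = 16.
The 16 elements commuting with p⁹ are {e, p, p², p³, p⁴, p⁵, p⁶, p⁷, p⁸, p⁹, p¹⁰, p¹¹, p¹², p¹³, p¹⁴, p¹⁵}.

Answer: {e, p, p², p³, p⁴, p⁵, p⁶, p⁷, p⁸, p⁹, p¹⁰, p¹¹, p¹², p¹³, p¹⁴, p¹⁵}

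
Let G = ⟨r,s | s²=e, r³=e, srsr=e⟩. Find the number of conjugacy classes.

The conjugacy classes (representative and size) are:
  [e] (size 1), [r] (size 2), [rs] (size 3).
Class equation: 1 + 2 + 3 = 6 = |G|. So G has 3 conjugacy classes.

Answer: 3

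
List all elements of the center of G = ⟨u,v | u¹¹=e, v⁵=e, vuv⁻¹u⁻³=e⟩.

An element z ∈ Z(G) iff z commutes with every generator.
For example e is central: e·u = u = u·e; e·v = v = v·e.
Whereas u ∉ Z(G) since u·v = uv ≠ u³v = v·u.
Checking each of the 55 elements this way gives Z(G) = {e}, of order 1.

Answer: {e}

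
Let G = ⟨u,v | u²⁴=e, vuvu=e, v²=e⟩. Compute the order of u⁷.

Compute successive powers until reaching e:
  (u⁷)¹ = u⁷, (u⁷)² = u¹⁴, (u⁷)³ = u²¹, (u⁷)⁴ = u⁴, (u⁷)⁵ = u¹¹, (u⁷)⁶ = u¹⁸, (u⁷)⁷ = u, (u⁷)⁸ = u⁸, (u⁷)⁹ = u¹⁵, (u⁷)¹⁰ = u²², (u⁷)¹¹ = u⁵, (u⁷)¹² = u¹², (u⁷)¹³ = u¹⁹, (u⁷)¹⁴ = u², (u⁷)¹⁵ = u⁹, (u⁷)¹⁶ = u¹⁶, (u⁷)¹⁷ = u²³, (u⁷)¹⁸ = u⁶, (u⁷)¹⁹ = u¹³, (u⁷)²⁰ = u²⁰, (u⁷)²¹ = u³, (u⁷)²² = u¹⁰, (u⁷)²³ = u¹⁷, (u⁷)²⁴ = e.
The smallest positive k with (u⁷)ᵏ = e is 24.

Answer: 24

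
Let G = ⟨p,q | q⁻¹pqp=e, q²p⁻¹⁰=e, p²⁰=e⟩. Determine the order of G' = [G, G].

G' = [G, G] is generated by all commutators. The generator-pair commutators are: [p, q] = p².
The subgroup they normally generate is {e, p², p⁴, p⁶, p⁸, p¹⁰, p¹², p¹⁴, p¹⁶, p¹⁸}, of order 10.
Check: |G/G'| = 40/10 = 4 is the order of the abelianisation.

Answer: 10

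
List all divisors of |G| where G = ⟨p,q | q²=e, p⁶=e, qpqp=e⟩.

|G| = 12 = 2² · 3. By Lagrange's theorem the order of any subgroup divides 12; the divisors of 12 are 1, 2, 3, 4, 6, 12.

Answer: 1, 2, 3, 4, 6, 12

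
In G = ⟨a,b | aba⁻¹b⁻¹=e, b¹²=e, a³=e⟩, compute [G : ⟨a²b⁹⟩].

First find ord(a²b⁹) by computing successive powers:
  (a²b⁹)¹ = a²b⁹, (a²b⁹)² = ab⁶, (a²b⁹)³ = b³, (a²b⁹)⁴ = a², (a²b⁹)⁵ = ab⁹, (a²b⁹)⁶ = b⁶, (a²b⁹)⁷ = a²b³, (a²b⁹)⁸ = a, (a²b⁹)⁹ = b⁹, (a²b⁹)¹⁰ = a²b⁶, (a²b⁹)¹¹ = ab³, (a²b⁹)¹² = e.
So |⟨a²b⁹⟩| = ord(a²b⁹) = 12. With |G| = 36, by Lagrange [G : ⟨a²b⁹⟩] = 36/12 = 3.

Answer: 3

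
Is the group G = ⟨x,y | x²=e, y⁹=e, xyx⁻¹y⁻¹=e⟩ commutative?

Each pair of generators commutes: x·y = xy = y·x. Since the generators pairwise commute, every element of G commutes with every other, so G is abelian.

Answer: Yes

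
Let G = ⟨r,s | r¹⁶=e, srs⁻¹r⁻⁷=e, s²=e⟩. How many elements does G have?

Enumerate words in the generators, reducing via the relations: the distinct elements are
  {e, r, s, rs, r², r³, r⁴, r⁵, r⁶, r⁷, r⁸, r⁹, r²s, r³s, r¹², r¹³, r¹¹, r¹⁰, r¹⁴, r¹⁵, r⁴s, r⁵s, r⁶s, r⁷s, r⁸s, r⁹s, r¹²s, r¹³s, r¹¹s, r¹⁰s, r¹⁴s, r¹⁵s}.
No further products give new elements, so |G| = 32.

Answer: 32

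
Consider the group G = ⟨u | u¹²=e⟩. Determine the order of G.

G is generated by a single element, so G is cyclic. The relator gives u¹² = e and no smaller power is forced to be e, so the 12 powers {e, u, u², u³, u⁴, u⁵, u⁶, u⁷, u⁸, u⁹, u¹¹, u¹⁰} are distinct. Hence |G| = 12.

Answer: 12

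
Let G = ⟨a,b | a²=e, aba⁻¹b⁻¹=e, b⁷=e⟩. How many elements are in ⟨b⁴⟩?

|⟨b⁴⟩| equals the order of b⁴. Compute successive powers until reaching e:
  (b⁴)¹ = b⁴, (b⁴)² = b, (b⁴)³ = b⁵, (b⁴)⁴ = b², (b⁴)⁵ = b⁶, (b⁴)⁶ = b³, (b⁴)⁷ = e.
The smallest positive k with (b⁴)ᵏ = e is 7, so |⟨b⁴⟩| = 7.

Answer: 7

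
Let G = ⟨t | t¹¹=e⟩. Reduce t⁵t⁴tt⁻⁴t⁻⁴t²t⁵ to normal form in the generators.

Multiply left to right, reducing at each step:
  (t⁵) · t⁴ = t⁹
  (t⁹) · t = t¹⁰
  (t¹⁰) · t⁻⁴ = t⁶
  (t⁶) · t⁻⁴ = t²
  (t²) · t² = t⁴
  (t⁴) · t⁵ = t⁹

Answer: t⁹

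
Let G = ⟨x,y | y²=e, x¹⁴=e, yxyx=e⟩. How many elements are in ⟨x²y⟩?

|⟨x²y⟩| equals the order of x²y. Compute successive powers until reaching e:
  (x²y)¹ = x²y, (x²y)² = e.
The smallest positive k with (x²y)ᵏ = e is 2, so |⟨x²y⟩| = 2.

Answer: 2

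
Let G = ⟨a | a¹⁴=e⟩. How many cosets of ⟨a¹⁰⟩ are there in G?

First find ord(a¹⁰) by computing successive powers:
  (a¹⁰)¹ = a¹⁰, (a¹⁰)² = a⁶, (a¹⁰)³ = a², (a¹⁰)⁴ = a¹², (a¹⁰)⁵ = a⁸, (a¹⁰)⁶ = a⁴, (a¹⁰)⁷ = e.
So |⟨a¹⁰⟩| = ord(a¹⁰) = 7. With |G| = 14, by Lagrange [G : ⟨a¹⁰⟩] = 14/7 = 2.

Answer: 2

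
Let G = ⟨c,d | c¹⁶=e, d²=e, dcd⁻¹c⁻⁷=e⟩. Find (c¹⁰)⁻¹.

The order of (c¹⁰) is 8 (smallest k with (c¹⁰)ᵏ = e), so (c¹⁰)⁻¹ = (c¹⁰)⁷ = c⁶.
Check: (c¹⁰) · (c⁶) → (c¹⁰) · c⁶ = e, giving e as required.

Answer: c⁶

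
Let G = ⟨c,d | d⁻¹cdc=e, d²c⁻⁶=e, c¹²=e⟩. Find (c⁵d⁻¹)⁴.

Compute successive powers of (c⁵d⁻¹), reducing at each step:
  (c⁵d⁻¹)²: (c⁵d⁻¹) · c⁵ = d⁻¹;   (d⁻¹) · d⁻¹ = c⁶
  (c⁵d⁻¹)³: (c⁶) · c⁵ = c¹¹;   (c¹¹) · d⁻¹ = c⁵d
  (c⁵d⁻¹)⁴: (c⁵d) · c⁵ = d;   d · d⁻¹ = e

Answer: e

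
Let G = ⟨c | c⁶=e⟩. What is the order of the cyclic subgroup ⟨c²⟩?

|⟨c²⟩| equals the order of c². Compute successive powers until reaching e:
  (c²)¹ = c², (c²)² = c⁴, (c²)³ = e.
The smallest positive k with (c²)ᵏ = e is 3, so |⟨c²⟩| = 3.

Answer: 3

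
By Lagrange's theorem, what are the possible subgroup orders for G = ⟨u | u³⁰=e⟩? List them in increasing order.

|G| = 30 = 2 · 3 · 5. By Lagrange's theorem the order of any subgroup divides 30; the divisors of 30 are 1, 2, 3, 5, 6, 10, 15, 30.

Answer: 1, 2, 3, 5, 6, 10, 15, 30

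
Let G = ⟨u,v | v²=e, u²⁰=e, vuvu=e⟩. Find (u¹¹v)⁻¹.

The order of (u¹¹v) is 2 (smallest k with (u¹¹v)ᵏ = e), so (u¹¹v)⁻¹ = (u¹¹v)¹ = u¹¹v.
Check: (u¹¹v) · (u¹¹v) → (u¹¹v) · u¹¹ = v;   v · v = e, giving e as required.

Answer: u¹¹v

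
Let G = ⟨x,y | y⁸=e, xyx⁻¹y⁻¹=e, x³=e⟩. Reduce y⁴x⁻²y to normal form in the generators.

Multiply left to right, reducing at each step:
  (y⁴) · x⁻² = xy⁴
  (xy⁴) · y = xy⁵

Answer: xy⁵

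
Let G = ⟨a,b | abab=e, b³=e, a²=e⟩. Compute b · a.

Compute b · a by multiplying left to right and reducing via the relations at each step:
  b · a = ab²

Answer: ab²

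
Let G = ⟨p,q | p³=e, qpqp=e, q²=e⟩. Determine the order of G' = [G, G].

G' = [G, G] is generated by all commutators. The generator-pair commutators are: [p, q] = p².
The subgroup they normally generate is {e, p, p²}, of order 3.
Check: |G/G'| = 6/3 = 2 is the order of the abelianisation.

Answer: 3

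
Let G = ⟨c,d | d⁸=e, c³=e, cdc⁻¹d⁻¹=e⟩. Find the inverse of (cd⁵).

The order of (cd⁵) is 24 (smallest k with (cd⁵)ᵏ = e), so (cd⁵)⁻¹ = (cd⁵)²³ = c²d³.
Check: (cd⁵) · (c²d³) → (cd⁵) · c² = d⁵;   (d⁵) · d³ = e, giving e as required.

Answer: c²d³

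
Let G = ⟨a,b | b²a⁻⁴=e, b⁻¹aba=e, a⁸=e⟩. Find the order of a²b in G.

Compute successive powers until reaching e:
  (a²b)¹ = a²b, (a²b)² = a⁴, (a²b)³ = a²b⁻¹, (a²b)⁴ = e.
The smallest positive k with (a²b)ᵏ = e is 4.

Answer: 4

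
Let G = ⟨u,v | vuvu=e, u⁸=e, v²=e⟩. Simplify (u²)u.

Compute (u²) · u by multiplying left to right and reducing via the relations at each step:
  (u²) · u = u³

Answer: u³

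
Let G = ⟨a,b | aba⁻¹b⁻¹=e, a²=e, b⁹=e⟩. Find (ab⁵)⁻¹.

The order of (ab⁵) is 18 (smallest k with (ab⁵)ᵏ = e), so (ab⁵)⁻¹ = (ab⁵)¹⁷ = ab⁴.
Check: (ab⁵) · (ab⁴) → (ab⁵) · a = b⁵;   (b⁵) · b⁴ = e, giving e as required.

Answer: ab⁴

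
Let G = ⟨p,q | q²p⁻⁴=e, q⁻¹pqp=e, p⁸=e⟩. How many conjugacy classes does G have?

The conjugacy classes (representative and size) are:
  [e] (size 1), [p⁷] (size 2), [p⁶] (size 2), [p³] (size 2), [p⁴] (size 1), [p²q⁻¹] (size 4), [p³q⁻¹] (size 4).
Class equation: 1 + 2 + 2 + 2 + 1 + 4 + 4 = 16 = |G|. So G has 7 conjugacy classes.

Answer: 7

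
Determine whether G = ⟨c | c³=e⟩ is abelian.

G has a single generator, so G is cyclic and hence abelian.

Answer: Yes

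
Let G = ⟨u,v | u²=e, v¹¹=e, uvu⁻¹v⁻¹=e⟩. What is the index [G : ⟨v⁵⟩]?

First find ord(v⁵) by computing successive powers:
  (v⁵)¹ = v⁵, (v⁵)² = v¹⁰, (v⁵)³ = v⁴, (v⁵)⁴ = v⁹, (v⁵)⁵ = v³, (v⁵)⁶ = v⁸, (v⁵)⁷ = v², (v⁵)⁸ = v⁷, (v⁵)⁹ = v, (v⁵)¹⁰ = v⁶, (v⁵)¹¹ = e.
So |⟨v⁵⟩| = ord(v⁵) = 11. With |G| = 22, by Lagrange [G : ⟨v⁵⟩] = 22/11 = 2.

Answer: 2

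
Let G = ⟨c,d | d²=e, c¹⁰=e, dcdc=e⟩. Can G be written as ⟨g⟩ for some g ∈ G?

Every cyclic group is abelian. But c·d = cd while d·c = c⁹d, so c·d ≠ d·c and G is not abelian. Hence G is not cyclic.

Answer: No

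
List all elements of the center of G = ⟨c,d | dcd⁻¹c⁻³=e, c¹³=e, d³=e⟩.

An element z ∈ Z(G) iff z commutes with every generator.
For example e is central: e·c = c = c·e; e·d = d = d·e.
Whereas c ∉ Z(G) since c·d = cd ≠ c³d = d·c.
Checking each of the 39 elements this way gives Z(G) = {e}, of order 1.

Answer: {e}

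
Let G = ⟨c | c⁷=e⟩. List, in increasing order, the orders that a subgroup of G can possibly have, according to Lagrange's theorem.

|G| = 7 = 7. By Lagrange's theorem the order of any subgroup divides 7; the divisors of 7 are 1, 7.

Answer: 1, 7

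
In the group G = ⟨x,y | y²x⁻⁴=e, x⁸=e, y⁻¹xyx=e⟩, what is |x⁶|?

Compute successive powers until reaching e:
  (x⁶)¹ = x⁶, (x⁶)² = x⁴, (x⁶)³ = x², (x⁶)⁴ = e.
The smallest positive k with (x⁶)ᵏ = e is 4.

Answer: 4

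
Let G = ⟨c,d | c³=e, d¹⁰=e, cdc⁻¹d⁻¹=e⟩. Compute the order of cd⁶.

Compute successive powers until reaching e:
  (cd⁶)¹ = cd⁶, (cd⁶)² = c²d², (cd⁶)³ = d⁸, (cd⁶)⁴ = cd⁴, (cd⁶)⁵ = c², (cd⁶)⁶ = d⁶, (cd⁶)⁷ = cd², (cd⁶)⁸ = c²d⁸, (cd⁶)⁹ = d⁴, (cd⁶)¹⁰ = c, (cd⁶)¹¹ = c²d⁶, (cd⁶)¹² = d², (cd⁶)¹³ = cd⁸, (cd⁶)¹⁴ = c²d⁴, (cd⁶)¹⁵ = e.
The smallest positive k with (cd⁶)ᵏ = e is 15.

Answer: 15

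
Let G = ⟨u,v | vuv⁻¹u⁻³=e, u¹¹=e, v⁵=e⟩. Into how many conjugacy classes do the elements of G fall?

The conjugacy classes (representative and size) are:
  [e] (size 1), [u³] (size 5), [u⁶] (size 5), [u⁷v] (size 11), [u⁹v²] (size 11), [u⁷v³] (size 11), [u⁷v⁴] (size 11).
Class equation: 1 + 5 + 5 + 11 + 11 + 11 + 11 = 55 = |G|. So G has 7 conjugacy classes.

Answer: 7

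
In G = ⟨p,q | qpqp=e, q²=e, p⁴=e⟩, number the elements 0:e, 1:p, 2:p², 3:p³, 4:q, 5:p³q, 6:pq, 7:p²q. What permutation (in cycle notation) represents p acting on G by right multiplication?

(0 1 2 3)(4 5 7 6)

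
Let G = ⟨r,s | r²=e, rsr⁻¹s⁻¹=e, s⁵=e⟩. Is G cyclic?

|G| = 10. The element rs has order 10 (its powers give 10 distinct elements), so ⟨rs⟩ = G and G is cyclic.

Answer: Yes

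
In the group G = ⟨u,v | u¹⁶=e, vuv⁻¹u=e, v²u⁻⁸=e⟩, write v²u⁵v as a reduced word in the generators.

Multiply left to right, reducing at each step:
  (u⁸) · u⁵ = u¹³
  (u¹³) · v = u⁵v⁻¹

Answer: u⁵v⁻¹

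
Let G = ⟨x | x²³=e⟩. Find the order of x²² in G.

Compute successive powers until reaching e:
  (x²²)¹ = x²², (x²²)² = x²¹, (x²²)³ = x²⁰, (x²²)⁴ = x¹⁹, (x²²)⁵ = x¹⁸, (x²²)⁶ = x¹⁷, (x²²)⁷ = x¹⁶, (x²²)⁸ = x¹⁵, (x²²)⁹ = x¹⁴, (x²²)¹⁰ = x¹³, (x²²)¹¹ = x¹², (x²²)¹² = x¹¹, (x²²)¹³ = x¹⁰, (x²²)¹⁴ = x⁹, (x²²)¹⁵ = x⁸, (x²²)¹⁶ = x⁷, (x²²)¹⁷ = x⁶, (x²²)¹⁸ = x⁵, (x²²)¹⁹ = x⁴, (x²²)²⁰ = x³, (x²²)²¹ = x², (x²²)²² = x, (x²²)²³ = e.
The smallest positive k with (x²²)ᵏ = e is 23.

Answer: 23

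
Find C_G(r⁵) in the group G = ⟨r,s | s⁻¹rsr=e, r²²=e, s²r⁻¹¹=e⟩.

⟨r⁵⟩ ⊆ C_G(r⁵) since powers of r⁵ commute with r⁵; so |C_G(r⁵)| ≥ |⟨r⁵⟩| = 22.
By orbit–stabilizer, |C_G(r⁵)| = |G| / |conj. class of r⁵| = 44 / 2 = 22.
The 22 elements commuting with r⁵ are {e, r, r², r³, r⁴, r⁵, r⁶, r⁷, r⁸, r⁹, r¹⁰, r¹¹, r¹², r¹³, r¹⁴, r¹⁵, r¹⁶, r¹⁷, r¹⁸, r¹⁹, r²⁰, r²¹}.

Answer: {e, r, r², r³, r⁴, r⁵, r⁶, r⁷, r⁸, r⁹, r¹⁰, r¹¹, r¹², r¹³, r¹⁴, r¹⁵, r¹⁶, r¹⁷, r¹⁸, r¹⁹, r²⁰, r²¹}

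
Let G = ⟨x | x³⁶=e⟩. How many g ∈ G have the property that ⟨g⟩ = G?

G is cyclic of order 36. An element generates G iff its order is 36, and a cyclic group of order 36 has exactly φ(36) = 12 such elements.

Answer: 12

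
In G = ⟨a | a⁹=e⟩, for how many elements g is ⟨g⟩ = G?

G is cyclic of order 9. An element generates G iff its order is 9, and a cyclic group of order 9 has exactly φ(9) = 6 such elements.

Answer: 6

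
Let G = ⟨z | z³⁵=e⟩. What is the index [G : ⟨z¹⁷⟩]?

First find ord(z¹⁷) by computing successive powers:
  (z¹⁷)¹ = z¹⁷, (z¹⁷)² = z³⁴, (z¹⁷)³ = z¹⁶, (z¹⁷)⁴ = z³³, (z¹⁷)⁵ = z¹⁵, (z¹⁷)⁶ = z³², (z¹⁷)⁷ = z¹⁴, (z¹⁷)⁸ = z³¹, (z¹⁷)⁹ = z¹³, (z¹⁷)¹⁰ = z³⁰, (z¹⁷)¹¹ = z¹², (z¹⁷)¹² = z²⁹, (z¹⁷)¹³ = z¹¹, (z¹⁷)¹⁴ = z²⁸, (z¹⁷)¹⁵ = z¹⁰, (z¹⁷)¹⁶ = z²⁷, (z¹⁷)¹⁷ = z⁹, (z¹⁷)¹⁸ = z²⁶, (z¹⁷)¹⁹ = z⁸, (z¹⁷)²⁰ = z²⁵, (z¹⁷)²¹ = z⁷, (z¹⁷)²² = z²⁴, (z¹⁷)²³ = z⁶, (z¹⁷)²⁴ = z²³, (z¹⁷)²⁵ = z⁵, (z¹⁷)²⁶ = z²², (z¹⁷)²⁷ = z⁴, (z¹⁷)²⁸ = z²¹, (z¹⁷)²⁹ = z³, (z¹⁷)³⁰ = z²⁰, (z¹⁷)³¹ = z², (z¹⁷)³² = z¹⁹, (z¹⁷)³³ = z, (z¹⁷)³⁴ = z¹⁸, (z¹⁷)³⁵ = e.
So |⟨z¹⁷⟩| = ord(z¹⁷) = 35. With |G| = 35, by Lagrange [G : ⟨z¹⁷⟩] = 35/35 = 1.

Answer: 1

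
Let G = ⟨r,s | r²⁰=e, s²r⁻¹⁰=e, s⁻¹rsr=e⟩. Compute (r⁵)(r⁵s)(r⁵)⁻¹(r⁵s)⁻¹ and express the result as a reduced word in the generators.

[(r⁵), (r⁵s)] = (r⁵)·(r⁵s)·(r⁵)⁻¹·(r⁵s)⁻¹.
  (r⁵) · (r⁵s) = s⁻¹
  (s⁻¹) · (r¹⁵) = r⁵s⁻¹
  (r⁵s⁻¹) · (r⁵s⁻¹) = r¹⁰

Answer: r¹⁰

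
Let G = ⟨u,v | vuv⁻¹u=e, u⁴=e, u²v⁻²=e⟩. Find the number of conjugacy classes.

The conjugacy classes (representative and size) are:
  [e] (size 1), [u³] (size 2), [u²] (size 1), [v⁻¹] (size 2), [uv] (size 2).
Class equation: 1 + 2 + 1 + 2 + 2 = 8 = |G|. So G has 5 conjugacy classes.

Answer: 5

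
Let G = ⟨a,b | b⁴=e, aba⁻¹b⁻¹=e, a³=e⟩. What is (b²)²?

Compute successive powers of (b²), reducing at each step:
  (b²)²: (b²) · b² = e

Answer: e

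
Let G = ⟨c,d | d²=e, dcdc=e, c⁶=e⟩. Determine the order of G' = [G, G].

G' = [G, G] is generated by all commutators. The generator-pair commutators are: [c, d] = c².
The subgroup they normally generate is {e, c², c⁴}, of order 3.
Check: |G/G'| = 12/3 = 4 is the order of the abelianisation.

Answer: 3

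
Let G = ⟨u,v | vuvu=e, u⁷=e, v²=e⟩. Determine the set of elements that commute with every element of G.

An element z ∈ Z(G) iff z commutes with every generator.
For example e is central: e·u = u = u·e; e·v = v = v·e.
Whereas u ∉ Z(G) since u·v = uv ≠ u⁶v = v·u.
Checking each of the 14 elements this way gives Z(G) = {e}, of order 1.

Answer: {e}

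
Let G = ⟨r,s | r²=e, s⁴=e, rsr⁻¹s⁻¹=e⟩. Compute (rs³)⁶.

Compute successive powers of (rs³), reducing at each step:
  (rs³)²: (rs³) · r = s³;   (s³) · s³ = s²
  (rs³)³: (s²) · r = rs²;   (rs²) · s³ = rs
  (rs³)⁴: (rs) · r = s;   s · s³ = e
  (rs³)⁵: e · r = r;   r · s³ = rs³
  (rs³)⁶: (rs³) · r = s³;   (s³) · s³ = s²

Answer: s²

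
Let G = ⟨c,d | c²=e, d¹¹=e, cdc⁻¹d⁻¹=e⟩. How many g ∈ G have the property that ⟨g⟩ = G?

G is cyclic of order 22. An element generates G iff its order is 22, and a cyclic group of order 22 has exactly φ(22) = 10 such elements.

Answer: 10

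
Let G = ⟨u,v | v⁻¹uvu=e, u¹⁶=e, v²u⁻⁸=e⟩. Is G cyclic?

Every cyclic group is abelian. But u·v = uv while v·u = u⁷v⁻¹, so u·v ≠ v·u and G is not abelian. Hence G is not cyclic.

Answer: No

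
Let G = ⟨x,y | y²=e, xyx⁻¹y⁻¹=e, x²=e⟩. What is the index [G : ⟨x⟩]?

First find ord(x) by computing successive powers:
  x¹ = x, x² = e.
So |⟨x⟩| = ord(x) = 2. With |G| = 4, by Lagrange [G : ⟨x⟩] = 4/2 = 2.

Answer: 2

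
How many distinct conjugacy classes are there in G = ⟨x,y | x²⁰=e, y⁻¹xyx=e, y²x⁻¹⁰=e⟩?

The conjugacy classes (representative and size) are:
  [e] (size 1), [x] (size 2), [x²] (size 2), [x³] (size 2), [x⁴] (size 2), [x⁵] (size 2), [x¹⁴] (size 2), [x⁷] (size 2), [x⁸] (size 2), [x¹¹] (size 2), [x¹⁰] (size 1), [x²y⁻¹] (size 10), [x⁹y] (size 10).
Class equation: 1 + 2 + 2 + 2 + 2 + 2 + 2 + 2 + 2 + 2 + 1 + 10 + 10 = 40 = |G|. So G has 13 conjugacy classes.

Answer: 13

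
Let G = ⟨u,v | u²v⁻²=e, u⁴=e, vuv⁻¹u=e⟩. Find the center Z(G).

An element z ∈ Z(G) iff z commutes with every generator.
For example u² is central: (u²)·u = u³ = u·(u²); (u²)·v = v⁻¹ = v·(u²).
Whereas u ∉ Z(G) since u·v = uv ≠ uv⁻¹ = v·u.
Checking each of the 8 elements this way gives Z(G) = {e, u²}, of order 2.

Answer: {e, u²}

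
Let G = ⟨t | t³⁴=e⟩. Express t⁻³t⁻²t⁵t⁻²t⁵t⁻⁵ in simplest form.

Multiply left to right, reducing at each step:
  (t³¹) · t⁻² = t²⁹
  (t²⁹) · t⁵ = e
  e · t⁻² = t³²
  (t³²) · t⁵ = t³
  (t³) · t⁻⁵ = t³²

Answer: t³²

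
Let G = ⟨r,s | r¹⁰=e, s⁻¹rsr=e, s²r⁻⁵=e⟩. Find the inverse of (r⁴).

The order of (r⁴) is 5 (smallest k with (r⁴)ᵏ = e), so (r⁴)⁻¹ = (r⁴)⁴ = r⁶.
Check: (r⁴) · (r⁶) → (r⁴) · r⁶ = e, giving e as required.

Answer: r⁶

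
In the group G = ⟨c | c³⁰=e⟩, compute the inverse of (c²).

The order of (c²) is 15 (smallest k with (c²)ᵏ = e), so (c²)⁻¹ = (c²)¹⁴ = c²⁸.
Check: (c²) · (c²⁸) → (c²) · c²⁸ = e, giving e as required.

Answer: c²⁸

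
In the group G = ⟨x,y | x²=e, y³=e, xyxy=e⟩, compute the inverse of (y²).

The order of (y²) is 3 (smallest k with (y²)ᵏ = e), so (y²)⁻¹ = (y²)² = y.
Check: (y²) · y → (y²) · y = e, giving e as required.

Answer: y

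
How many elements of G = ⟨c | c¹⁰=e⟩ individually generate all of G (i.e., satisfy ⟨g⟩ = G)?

G is cyclic of order 10. An element generates G iff its order is 10, and a cyclic group of order 10 has exactly φ(10) = 4 such elements.

Answer: 4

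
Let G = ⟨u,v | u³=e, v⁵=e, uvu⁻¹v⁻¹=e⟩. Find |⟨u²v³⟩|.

|⟨u²v³⟩| equals the order of u²v³. Compute successive powers until reaching e:
  (u²v³)¹ = u²v³, (u²v³)² = uv, (u²v³)³ = v⁴, (u²v³)⁴ = u²v², (u²v³)⁵ = u, (u²v³)⁶ = v³, (u²v³)⁷ = u²v, (u²v³)⁸ = uv⁴, (u²v³)⁹ = v², (u²v³)¹⁰ = u², (u²v³)¹¹ = uv³, (u²v³)¹² = v, (u²v³)¹³ = u²v⁴, (u²v³)¹⁴ = uv², (u²v³)¹⁵ = e.
The smallest positive k with (u²v³)ᵏ = e is 15, so |⟨u²v³⟩| = 15.

Answer: 15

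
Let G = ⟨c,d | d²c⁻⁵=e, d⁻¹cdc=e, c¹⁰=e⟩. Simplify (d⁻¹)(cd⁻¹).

Compute (d⁻¹) · (cd⁻¹) by multiplying left to right and reducing via the relations at each step:
  (d⁻¹) · c = c⁴d
  (c⁴d) · d⁻¹ = c⁴

Answer: c⁴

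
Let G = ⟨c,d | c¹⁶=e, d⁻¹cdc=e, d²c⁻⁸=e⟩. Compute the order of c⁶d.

Compute successive powers until reaching e:
  (c⁶d)¹ = c⁶d, (c⁶d)² = c⁸, (c⁶d)³ = c⁶d⁻¹, (c⁶d)⁴ = e.
The smallest positive k with (c⁶d)ᵏ = e is 4.

Answer: 4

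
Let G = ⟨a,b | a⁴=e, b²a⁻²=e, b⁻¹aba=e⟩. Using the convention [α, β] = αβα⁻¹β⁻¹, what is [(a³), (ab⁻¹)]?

[(a³), (ab⁻¹)] = (a³)·(ab⁻¹)·(a³)⁻¹·(ab⁻¹)⁻¹.
  (a³) · (ab⁻¹) = b⁻¹
  (b⁻¹) · a = ab
  (ab) · (ab) = a²

Answer: a²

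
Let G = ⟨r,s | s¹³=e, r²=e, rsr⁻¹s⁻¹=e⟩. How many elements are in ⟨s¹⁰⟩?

|⟨s¹⁰⟩| equals the order of s¹⁰. Compute successive powers until reaching e:
  (s¹⁰)¹ = s¹⁰, (s¹⁰)² = s⁷, (s¹⁰)³ = s⁴, (s¹⁰)⁴ = s, (s¹⁰)⁵ = s¹¹, (s¹⁰)⁶ = s⁸, (s¹⁰)⁷ = s⁵, (s¹⁰)⁸ = s², (s¹⁰)⁹ = s¹², (s¹⁰)¹⁰ = s⁹, (s¹⁰)¹¹ = s⁶, (s¹⁰)¹² = s³, (s¹⁰)¹³ = e.
The smallest positive k with (s¹⁰)ᵏ = e is 13, so |⟨s¹⁰⟩| = 13.

Answer: 13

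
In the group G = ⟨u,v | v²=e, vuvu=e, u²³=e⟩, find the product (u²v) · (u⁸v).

Compute (u²v) · (u⁸v) by multiplying left to right and reducing via the relations at each step:
  (u²v) · u⁸ = u¹⁷v
  (u¹⁷v) · v = u¹⁷

Answer: u¹⁷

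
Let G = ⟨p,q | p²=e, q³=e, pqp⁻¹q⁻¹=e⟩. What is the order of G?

Enumerate words in the generators, reducing via the relations: the distinct elements are
  {e, p, q, pq, q², pq²}.
No further products give new elements, so |G| = 6.

Answer: 6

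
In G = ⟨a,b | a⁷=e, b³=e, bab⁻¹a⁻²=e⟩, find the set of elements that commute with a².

⟨a²⟩ ⊆ C_G(a²) since powers of a² commute with a²; so |C_G(a²)| ≥ |⟨a²⟩| = 7.
By orbit–stabilizer, |C_G(a²)| = |G| / |conj. class of a²| = 21 / 3 = 7.
The 7 elements commuting with a² are {e, a, a², a³, a⁴, a⁵, a⁶}.

Answer: {e, a, a², a³, a⁴, a⁵, a⁶}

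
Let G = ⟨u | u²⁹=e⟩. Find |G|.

G is generated by a single element, so G is cyclic. The relator gives u²⁹ = e and no smaller power is forced to be e, so the 29 powers {e, u, u², u³, u⁴, u⁵, u⁶, u⁷, u⁸, u⁹, u²², u²³, u²¹, u²⁰, u²⁴, u²⁵, u²⁶, u²⁷, u²⁸, u¹², u¹³, u¹¹, u¹⁰, u¹⁴, u¹⁵, u¹⁶, u¹⁷, u¹⁸, u¹⁹} are distinct. Hence |G| = 29.

Answer: 29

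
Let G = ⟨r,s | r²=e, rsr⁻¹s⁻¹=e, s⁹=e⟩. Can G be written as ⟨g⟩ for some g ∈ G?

|G| = 18. The element rs has order 18 (its powers give 18 distinct elements), so ⟨rs⟩ = G and G is cyclic.

Answer: Yes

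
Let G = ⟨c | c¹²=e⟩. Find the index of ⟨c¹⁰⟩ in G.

First find ord(c¹⁰) by computing successive powers:
  (c¹⁰)¹ = c¹⁰, (c¹⁰)² = c⁸, (c¹⁰)³ = c⁶, (c¹⁰)⁴ = c⁴, (c¹⁰)⁵ = c², (c¹⁰)⁶ = e.
So |⟨c¹⁰⟩| = ord(c¹⁰) = 6. With |G| = 12, by Lagrange [G : ⟨c¹⁰⟩] = 12/6 = 2.

Answer: 2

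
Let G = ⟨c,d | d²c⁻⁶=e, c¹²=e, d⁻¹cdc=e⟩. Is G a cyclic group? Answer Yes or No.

Every cyclic group is abelian. But c·d = cd while d·c = c⁵d⁻¹, so c·d ≠ d·c and G is not abelian. Hence G is not cyclic.

Answer: No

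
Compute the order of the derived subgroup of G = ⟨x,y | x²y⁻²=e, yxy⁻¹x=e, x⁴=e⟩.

G' = [G, G] is generated by all commutators. The generator-pair commutators are: [x, y] = x².
The subgroup they normally generate is {e, x²}, of order 2.
Check: |G/G'| = 8/2 = 4 is the order of the abelianisation.

Answer: 2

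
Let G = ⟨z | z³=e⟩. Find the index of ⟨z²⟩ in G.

First find ord(z²) by computing successive powers:
  (z²)¹ = z², (z²)² = z, (z²)³ = e.
So |⟨z²⟩| = ord(z²) = 3. With |G| = 3, by Lagrange [G : ⟨z²⟩] = 3/3 = 1.

Answer: 1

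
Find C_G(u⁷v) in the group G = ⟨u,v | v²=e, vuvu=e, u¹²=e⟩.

⟨u⁷v⟩ ⊆ C_G(u⁷v) since powers of u⁷v commute with u⁷v; so |C_G(u⁷v)| ≥ |⟨u⁷v⟩| = 2.
By orbit–stabilizer, |C_G(u⁷v)| = |G| / |conj. class of u⁷v| = 24 / 6 = 4.
The 4 elements commuting with u⁷v are {e, u⁶, uv, u⁷v}.

Answer: {e, u⁶, uv, u⁷v}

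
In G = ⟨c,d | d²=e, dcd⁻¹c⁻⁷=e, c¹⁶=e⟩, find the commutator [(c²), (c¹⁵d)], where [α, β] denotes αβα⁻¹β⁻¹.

[(c²), (c¹⁵d)] = (c²)·(c¹⁵d)·(c²)⁻¹·(c¹⁵d)⁻¹.
  (c²) · (c¹⁵d) = cd
  (cd) · (c¹⁴) = c³d
  (c³d) · (c⁷d) = c⁴

Answer: c⁴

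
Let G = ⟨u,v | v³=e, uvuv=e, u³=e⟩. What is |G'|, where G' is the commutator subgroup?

G' = [G, G] is generated by all commutators. The generator-pair commutators are: [u, v] = uv²u.
The subgroup they normally generate is {e, uv, u²v², uv²u}, of order 4.
Check: |G/G'| = 12/4 = 3 is the order of the abelianisation.

Answer: 4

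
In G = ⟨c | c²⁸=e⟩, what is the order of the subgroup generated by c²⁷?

|⟨c²⁷⟩| equals the order of c²⁷. Compute successive powers until reaching e:
  (c²⁷)¹ = c²⁷, (c²⁷)² = c²⁶, (c²⁷)³ = c²⁵, (c²⁷)⁴ = c²⁴, (c²⁷)⁵ = c²³, (c²⁷)⁶ = c²², (c²⁷)⁷ = c²¹, (c²⁷)⁸ = c²⁰, (c²⁷)⁹ = c¹⁹, (c²⁷)¹⁰ = c¹⁸, (c²⁷)¹¹ = c¹⁷, (c²⁷)¹² = c¹⁶, (c²⁷)¹³ = c¹⁵, (c²⁷)¹⁴ = c¹⁴, (c²⁷)¹⁵ = c¹³, (c²⁷)¹⁶ = c¹², (c²⁷)¹⁷ = c¹¹, (c²⁷)¹⁸ = c¹⁰, (c²⁷)¹⁹ = c⁹, (c²⁷)²⁰ = c⁸, (c²⁷)²¹ = c⁷, (c²⁷)²² = c⁶, (c²⁷)²³ = c⁵, (c²⁷)²⁴ = c⁴, (c²⁷)²⁵ = c³, (c²⁷)²⁶ = c², (c²⁷)²⁷ = c, (c²⁷)²⁸ = e.
The smallest positive k with (c²⁷)ᵏ = e is 28, so |⟨c²⁷⟩| = 28.

Answer: 28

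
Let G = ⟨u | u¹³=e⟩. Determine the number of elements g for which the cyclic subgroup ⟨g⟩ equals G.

G is cyclic of order 13. An element generates G iff its order is 13, and a cyclic group of order 13 has exactly φ(13) = 12 such elements.

Answer: 12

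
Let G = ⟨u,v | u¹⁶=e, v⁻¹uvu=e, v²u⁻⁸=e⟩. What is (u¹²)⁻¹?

The order of (u¹²) is 4 (smallest k with (u¹²)ᵏ = e), so (u¹²)⁻¹ = (u¹²)³ = u⁴.
Check: (u¹²) · (u⁴) → (u¹²) · u⁴ = e, giving e as required.

Answer: u⁴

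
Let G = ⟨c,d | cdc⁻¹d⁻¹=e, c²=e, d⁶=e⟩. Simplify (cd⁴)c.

Compute (cd⁴) · c by multiplying left to right and reducing via the relations at each step:
  (cd⁴) · c = d⁴

Answer: d⁴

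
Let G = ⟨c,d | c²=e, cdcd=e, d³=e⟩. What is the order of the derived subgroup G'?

G' = [G, G] is generated by all commutators. The generator-pair commutators are: [c, d] = d.
The subgroup they normally generate is {e, d, d²}, of order 3.
Check: |G/G'| = 6/3 = 2 is the order of the abelianisation.

Answer: 3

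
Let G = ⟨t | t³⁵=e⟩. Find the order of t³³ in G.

Compute successive powers until reaching e:
  (t³³)¹ = t³³, (t³³)² = t³¹, (t³³)³ = t²⁹, (t³³)⁴ = t²⁷, (t³³)⁵ = t²⁵, (t³³)⁶ = t²³, (t³³)⁷ = t²¹, (t³³)⁸ = t¹⁹, (t³³)⁹ = t¹⁷, (t³³)¹⁰ = t¹⁵, (t³³)¹¹ = t¹³, (t³³)¹² = t¹¹, (t³³)¹³ = t⁹, (t³³)¹⁴ = t⁷, (t³³)¹⁵ = t⁵, (t³³)¹⁶ = t³, (t³³)¹⁷ = t, (t³³)¹⁸ = t³⁴, (t³³)¹⁹ = t³², (t³³)²⁰ = t³⁰, (t³³)²¹ = t²⁸, (t³³)²² = t²⁶, (t³³)²³ = t²⁴, (t³³)²⁴ = t²², (t³³)²⁵ = t²⁰, (t³³)²⁶ = t¹⁸, (t³³)²⁷ = t¹⁶, (t³³)²⁸ = t¹⁴, (t³³)²⁹ = t¹², (t³³)³⁰ = t¹⁰, (t³³)³¹ = t⁸, (t³³)³² = t⁶, (t³³)³³ = t⁴, (t³³)³⁴ = t², (t³³)³⁵ = e.
The smallest positive k with (t³³)ᵏ = e is 35.

Answer: 35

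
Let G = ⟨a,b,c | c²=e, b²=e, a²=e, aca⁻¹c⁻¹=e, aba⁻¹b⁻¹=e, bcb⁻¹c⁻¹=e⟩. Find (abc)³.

Compute successive powers of (abc), reducing at each step:
  (abc)²: (abc) · a = bc;   (bc) · b = c;   c · c = e
  (abc)³: e · a = a;   a · b = ab;   (ab) · c = abc

Answer: abc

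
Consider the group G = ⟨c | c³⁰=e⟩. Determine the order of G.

G is generated by a single element, so G is cyclic. The relator gives c³⁰ = e and no smaller power is forced to be e, so the 30 powers {c, e, c², c³, c⁴, c⁵, c⁶, c⁷, c⁸, c⁹, c²², c²³, c²¹, c²⁰, c²⁴, c²⁵, c²⁶, c²⁷, c²⁸, c²⁹, c¹², c¹³, c¹¹, c¹⁰, c¹⁴, c¹⁵, c¹⁶, c¹⁷, c¹⁸, c¹⁹} are distinct. Hence |G| = 30.

Answer: 30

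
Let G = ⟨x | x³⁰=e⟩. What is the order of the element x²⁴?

Compute successive powers until reaching e:
  (x²⁴)¹ = x²⁴, (x²⁴)² = x¹⁸, (x²⁴)³ = x¹², (x²⁴)⁴ = x⁶, (x²⁴)⁵ = e.
The smallest positive k with (x²⁴)ᵏ = e is 5.

Answer: 5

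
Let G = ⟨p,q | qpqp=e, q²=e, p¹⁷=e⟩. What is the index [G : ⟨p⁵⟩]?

First find ord(p⁵) by computing successive powers:
  (p⁵)¹ = p⁵, (p⁵)² = p¹⁰, (p⁵)³ = p¹⁵, (p⁵)⁴ = p³, (p⁵)⁵ = p⁸, (p⁵)⁶ = p¹³, (p⁵)⁷ = p, (p⁵)⁸ = p⁶, (p⁵)⁹ = p¹¹, (p⁵)¹⁰ = p¹⁶, (p⁵)¹¹ = p⁴, (p⁵)¹² = p⁹, (p⁵)¹³ = p¹⁴, (p⁵)¹⁴ = p², (p⁵)¹⁵ = p⁷, (p⁵)¹⁶ = p¹², (p⁵)¹⁷ = e.
So |⟨p⁵⟩| = ord(p⁵) = 17. With |G| = 34, by Lagrange [G : ⟨p⁵⟩] = 34/17 = 2.

Answer: 2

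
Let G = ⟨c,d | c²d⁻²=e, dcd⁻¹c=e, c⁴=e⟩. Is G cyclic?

Every cyclic group is abelian. But c·d = cd while d·c = cd⁻¹, so c·d ≠ d·c and G is not abelian. Hence G is not cyclic.

Answer: No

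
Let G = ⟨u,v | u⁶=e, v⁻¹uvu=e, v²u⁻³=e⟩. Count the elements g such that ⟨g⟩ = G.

⟨g⟩ = G would require ord(g) = |G| = 12, but the maximum element order in G is 6 < 12. So G is not cyclic and no single element generates it: the count is 0.

Answer: 0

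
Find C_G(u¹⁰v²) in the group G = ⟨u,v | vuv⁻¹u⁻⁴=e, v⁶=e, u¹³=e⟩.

⟨u¹⁰v²⟩ ⊆ C_G(u¹⁰v²) since powers of u¹⁰v² commute with u¹⁰v²; so |C_G(u¹⁰v²)| ≥ |⟨u¹⁰v²⟩| = 3.
By orbit–stabilizer, |C_G(u¹⁰v²)| = |G| / |conj. class of u¹⁰v²| = 78 / 13 = 6.
The 6 elements commuting with u¹⁰v² are {e, uv⁴, u²v, u³v³, u⁶v⁵, u¹⁰v²}.

Answer: {e, uv⁴, u²v, u³v³, u⁶v⁵, u¹⁰v²}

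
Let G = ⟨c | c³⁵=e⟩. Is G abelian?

G has a single generator, so G is cyclic and hence abelian.

Answer: Yes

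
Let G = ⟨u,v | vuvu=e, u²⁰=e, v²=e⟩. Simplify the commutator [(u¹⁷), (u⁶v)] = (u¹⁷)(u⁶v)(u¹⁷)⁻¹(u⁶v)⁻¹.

[(u¹⁷), (u⁶v)] = (u¹⁷)·(u⁶v)·(u¹⁷)⁻¹·(u⁶v)⁻¹.
  (u¹⁷) · (u⁶v) = u³v
  (u³v) · (u³) = v
  v · (u⁶v) = u¹⁴

Answer: u¹⁴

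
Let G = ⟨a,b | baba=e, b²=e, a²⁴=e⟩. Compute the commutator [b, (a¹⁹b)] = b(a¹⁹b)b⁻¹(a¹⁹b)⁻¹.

[b, (a¹⁹b)] = b·(a¹⁹b)·b⁻¹·(a¹⁹b)⁻¹.
  b · (a¹⁹b) = a⁵
  (a⁵) · b = a⁵b
  (a⁵b) · (a¹⁹b) = a¹⁰

Answer: a¹⁰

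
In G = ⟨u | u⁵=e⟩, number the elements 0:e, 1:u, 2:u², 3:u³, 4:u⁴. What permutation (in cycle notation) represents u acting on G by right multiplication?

(0 1 2 3 4)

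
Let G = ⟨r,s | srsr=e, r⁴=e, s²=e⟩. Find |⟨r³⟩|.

|⟨r³⟩| equals the order of r³. Compute successive powers until reaching e:
  (r³)¹ = r³, (r³)² = r², (r³)³ = r, (r³)⁴ = e.
The smallest positive k with (r³)ᵏ = e is 4, so |⟨r³⟩| = 4.

Answer: 4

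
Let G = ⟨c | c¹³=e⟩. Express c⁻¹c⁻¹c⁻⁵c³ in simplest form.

Multiply left to right, reducing at each step:
  (c¹²) · c⁻¹ = c¹¹
  (c¹¹) · c⁻⁵ = c⁶
  (c⁶) · c³ = c⁹

Answer: c⁹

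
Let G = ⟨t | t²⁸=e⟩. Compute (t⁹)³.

Compute successive powers of (t⁹), reducing at each step:
  (t⁹)²: (t⁹) · t⁹ = t¹⁸
  (t⁹)³: (t¹⁸) · t⁹ = t²⁷

Answer: t²⁷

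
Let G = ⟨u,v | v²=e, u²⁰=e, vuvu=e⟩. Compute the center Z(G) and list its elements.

An element z ∈ Z(G) iff z commutes with every generator.
For example u¹⁰ is central: (u¹⁰)·u = u¹¹ = u·(u¹⁰); (u¹⁰)·v = u¹⁰v = v·(u¹⁰).
Whereas u ∉ Z(G) since u·v = uv ≠ u¹⁹v = v·u.
Checking each of the 40 elements this way gives Z(G) = {e, u¹⁰}, of order 2.

Answer: {e, u¹⁰}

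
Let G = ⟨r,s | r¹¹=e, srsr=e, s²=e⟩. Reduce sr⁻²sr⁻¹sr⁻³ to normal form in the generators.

Multiply left to right, reducing at each step:
  s · r⁻² = r²s
  (r²s) · s = r²
  (r²) · r⁻¹ = r
  r · s = rs
  (rs) · r⁻³ = r⁴s

Answer: r⁴s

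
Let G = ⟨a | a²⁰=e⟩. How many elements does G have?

G is generated by a single element, so G is cyclic. The relator gives a²⁰ = e and no smaller power is forced to be e, so the 20 powers {a, e, a², a³, a⁴, a⁵, a⁶, a⁷, a⁸, a⁹, a¹², a¹³, a¹¹, a¹⁰, a¹⁴, a¹⁵, a¹⁶, a¹⁷, a¹⁸, a¹⁹} are distinct. Hence |G| = 20.

Answer: 20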